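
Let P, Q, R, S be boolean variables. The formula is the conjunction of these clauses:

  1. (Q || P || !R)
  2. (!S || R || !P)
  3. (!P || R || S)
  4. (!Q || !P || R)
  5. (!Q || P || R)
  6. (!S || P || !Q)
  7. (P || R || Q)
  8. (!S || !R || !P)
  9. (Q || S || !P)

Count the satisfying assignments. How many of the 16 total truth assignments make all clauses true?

2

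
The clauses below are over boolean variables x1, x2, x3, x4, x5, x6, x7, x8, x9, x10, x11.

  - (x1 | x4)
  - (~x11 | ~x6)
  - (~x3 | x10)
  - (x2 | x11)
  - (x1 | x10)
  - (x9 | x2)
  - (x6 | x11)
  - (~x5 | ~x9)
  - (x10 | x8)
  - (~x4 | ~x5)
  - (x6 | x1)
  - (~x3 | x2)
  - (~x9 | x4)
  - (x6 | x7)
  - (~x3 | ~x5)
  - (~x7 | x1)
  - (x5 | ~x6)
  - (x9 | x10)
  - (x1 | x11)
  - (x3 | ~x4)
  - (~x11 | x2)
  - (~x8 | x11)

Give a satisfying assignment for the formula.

x1 = T  x2 = T  x3 = F  x4 = F  x5 = T  x6 = T  x7 = F  x8 = F  x9 = F  x10 = T  x11 = F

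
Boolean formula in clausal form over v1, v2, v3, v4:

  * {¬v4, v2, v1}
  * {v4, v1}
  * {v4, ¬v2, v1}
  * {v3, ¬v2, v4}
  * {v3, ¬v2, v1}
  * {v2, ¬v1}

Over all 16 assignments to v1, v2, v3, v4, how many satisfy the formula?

4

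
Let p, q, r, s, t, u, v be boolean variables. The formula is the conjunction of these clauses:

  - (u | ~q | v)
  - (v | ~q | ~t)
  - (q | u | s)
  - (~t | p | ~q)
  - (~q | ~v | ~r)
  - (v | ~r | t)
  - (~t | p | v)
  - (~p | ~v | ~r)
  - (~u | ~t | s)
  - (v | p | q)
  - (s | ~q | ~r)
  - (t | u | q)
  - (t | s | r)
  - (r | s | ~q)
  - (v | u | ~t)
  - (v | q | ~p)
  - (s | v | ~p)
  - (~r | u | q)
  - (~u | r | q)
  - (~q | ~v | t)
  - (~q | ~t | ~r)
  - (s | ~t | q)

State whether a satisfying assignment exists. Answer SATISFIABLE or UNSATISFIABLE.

SATISFIABLE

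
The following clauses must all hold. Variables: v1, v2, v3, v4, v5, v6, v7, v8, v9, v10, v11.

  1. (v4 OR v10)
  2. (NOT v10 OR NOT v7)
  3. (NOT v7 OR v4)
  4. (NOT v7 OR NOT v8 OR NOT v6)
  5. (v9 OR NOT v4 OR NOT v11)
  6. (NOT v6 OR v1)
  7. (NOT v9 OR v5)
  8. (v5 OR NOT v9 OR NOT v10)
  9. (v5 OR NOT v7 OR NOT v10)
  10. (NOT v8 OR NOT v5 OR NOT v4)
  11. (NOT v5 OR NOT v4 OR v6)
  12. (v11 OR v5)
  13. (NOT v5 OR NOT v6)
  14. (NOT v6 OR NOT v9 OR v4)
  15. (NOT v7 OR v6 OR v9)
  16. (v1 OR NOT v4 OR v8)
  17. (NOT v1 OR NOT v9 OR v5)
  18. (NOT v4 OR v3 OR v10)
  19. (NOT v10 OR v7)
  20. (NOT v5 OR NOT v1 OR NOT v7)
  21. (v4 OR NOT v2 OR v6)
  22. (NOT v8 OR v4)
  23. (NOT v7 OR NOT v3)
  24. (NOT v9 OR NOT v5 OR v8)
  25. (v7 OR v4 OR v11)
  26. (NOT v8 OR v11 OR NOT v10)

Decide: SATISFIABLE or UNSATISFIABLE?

v4 = True:
  v5 = True:
    propagation gives v8=False, v6=True; an empty clause results — contradiction.
  v5 = False:
    propagation gives v9=False, v11=False; an empty clause results — contradiction.
v4 = False:
  propagation gives v10=True, v7=False; an empty clause results — contradiction.
Every branch closes, so no satisfying assignment exists.

UNSATISFIABLE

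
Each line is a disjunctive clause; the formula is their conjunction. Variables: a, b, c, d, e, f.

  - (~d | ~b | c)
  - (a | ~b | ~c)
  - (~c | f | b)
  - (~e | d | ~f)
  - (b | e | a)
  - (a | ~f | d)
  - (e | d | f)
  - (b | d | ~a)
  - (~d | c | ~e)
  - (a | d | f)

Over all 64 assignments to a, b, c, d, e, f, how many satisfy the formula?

Case analysis on d and a:
  d=T, a=T: 8 of the 16 assignments to (b,c,e,f) work.
  d=T, a=F: remaining (b,c,e,f) ∈ {(F,T,T,T)} — 1.
  d=F, a=T: remaining (b,c,e,f) ∈ {(T,F,F,T); (T,F,T,F); (T,T,F,T); (T,T,T,F)} — 4.
  d=F, a=F: a clause becomes empty — 0.
Total: 8 + 1 + 4 + 0 = 13.

13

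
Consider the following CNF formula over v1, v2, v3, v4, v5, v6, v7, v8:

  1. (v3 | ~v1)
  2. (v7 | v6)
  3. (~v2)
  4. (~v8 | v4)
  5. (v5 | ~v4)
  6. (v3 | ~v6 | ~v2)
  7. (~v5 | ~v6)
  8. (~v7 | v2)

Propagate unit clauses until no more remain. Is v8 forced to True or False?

False

(~v2) stands alone — v2 = False.
(v2 | ~v7) with v2 = False leaves only ~v7, so v7 = False.
In (v6 | v7), v7 is now false; v6 must hold, so v6 = True.
(~v6 | ~v5) with v6 = True leaves only ~v5, so v5 = False.
(v5 | ~v4) with v5 = False leaves only ~v4, so v4 = False.
(v4 | ~v8) with v4 = False leaves only ~v8, so v8 = False.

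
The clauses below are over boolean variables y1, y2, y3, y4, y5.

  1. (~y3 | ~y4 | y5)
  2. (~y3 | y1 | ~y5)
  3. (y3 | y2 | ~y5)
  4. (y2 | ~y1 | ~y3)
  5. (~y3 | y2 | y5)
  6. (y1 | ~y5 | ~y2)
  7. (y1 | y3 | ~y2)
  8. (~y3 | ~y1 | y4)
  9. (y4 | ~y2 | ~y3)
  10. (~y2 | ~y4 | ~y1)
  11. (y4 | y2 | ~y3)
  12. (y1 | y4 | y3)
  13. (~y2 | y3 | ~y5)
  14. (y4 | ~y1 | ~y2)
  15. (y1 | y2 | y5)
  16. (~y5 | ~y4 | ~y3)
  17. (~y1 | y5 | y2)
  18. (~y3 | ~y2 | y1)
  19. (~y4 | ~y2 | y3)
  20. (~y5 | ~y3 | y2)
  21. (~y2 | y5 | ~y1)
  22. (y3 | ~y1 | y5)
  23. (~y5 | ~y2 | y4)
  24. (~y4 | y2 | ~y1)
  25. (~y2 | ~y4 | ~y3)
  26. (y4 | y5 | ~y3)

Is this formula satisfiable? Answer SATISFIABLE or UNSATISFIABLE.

UNSATISFIABLE

y2 = True:
  y3 = True:
    propagation gives y4=True; an empty clause results — contradiction.
  y3 = False:
    propagation gives y1=True, y4=False; an empty clause results — contradiction.
y2 = False:
  y3 = True:
    propagation gives y1=False, y5=False; an empty clause results — contradiction.
  y3 = False:
    propagation gives y5=False, y1=True; an empty clause results — contradiction.
Every branch closes, so no satisfying assignment exists.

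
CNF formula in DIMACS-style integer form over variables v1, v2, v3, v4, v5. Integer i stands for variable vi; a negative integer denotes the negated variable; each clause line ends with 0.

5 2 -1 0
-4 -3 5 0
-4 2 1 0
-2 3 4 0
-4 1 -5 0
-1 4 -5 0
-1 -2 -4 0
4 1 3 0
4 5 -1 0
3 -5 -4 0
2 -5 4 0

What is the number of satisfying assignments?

Satisfying assignments:
  v1=F v2=F v3=T v4=F v5=F
  v1=F v2=T v3=F v4=T v5=F
  v1=F v2=T v3=T v4=F v5=F
  v1=F v2=T v3=T v4=F v5=T
  v1=T v2=F v3=T v4=T v5=T
That's 5 in total.

5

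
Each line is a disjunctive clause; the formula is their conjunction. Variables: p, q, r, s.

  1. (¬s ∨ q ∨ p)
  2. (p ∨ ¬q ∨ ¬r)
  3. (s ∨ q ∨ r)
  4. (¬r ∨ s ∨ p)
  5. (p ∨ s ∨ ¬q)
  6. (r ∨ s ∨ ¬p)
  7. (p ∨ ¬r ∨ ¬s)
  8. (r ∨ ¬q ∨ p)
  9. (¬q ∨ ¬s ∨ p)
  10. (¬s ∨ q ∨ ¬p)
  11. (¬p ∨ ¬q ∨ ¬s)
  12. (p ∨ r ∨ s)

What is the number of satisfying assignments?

2

The models are:
  p=1 q=0 r=1 s=0
  p=1 q=1 r=1 s=0
Count: 2.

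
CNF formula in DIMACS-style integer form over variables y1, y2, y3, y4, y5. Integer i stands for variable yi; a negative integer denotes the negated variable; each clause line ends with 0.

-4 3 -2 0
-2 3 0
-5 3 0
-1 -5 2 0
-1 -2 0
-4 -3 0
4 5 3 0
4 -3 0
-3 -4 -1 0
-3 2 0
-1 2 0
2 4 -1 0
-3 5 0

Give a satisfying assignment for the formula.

y1 occurs only negated in the remaining clauses — set y1 = False.
Try y2 = False.
  then y3 is forced to False.
  then y5 is forced to False.
  then y4 is forced to True.

y1 = 0  y2 = 0  y3 = 0  y4 = 1  y5 = 0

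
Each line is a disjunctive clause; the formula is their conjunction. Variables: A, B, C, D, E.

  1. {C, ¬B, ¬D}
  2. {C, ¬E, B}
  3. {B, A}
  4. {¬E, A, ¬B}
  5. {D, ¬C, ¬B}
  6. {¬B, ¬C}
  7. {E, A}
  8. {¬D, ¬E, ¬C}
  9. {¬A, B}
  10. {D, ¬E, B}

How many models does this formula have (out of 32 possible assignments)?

The models are:
  A=1 B=1 C=0 D=0 E=0
  A=1 B=1 C=0 D=0 E=1
Count: 2.

2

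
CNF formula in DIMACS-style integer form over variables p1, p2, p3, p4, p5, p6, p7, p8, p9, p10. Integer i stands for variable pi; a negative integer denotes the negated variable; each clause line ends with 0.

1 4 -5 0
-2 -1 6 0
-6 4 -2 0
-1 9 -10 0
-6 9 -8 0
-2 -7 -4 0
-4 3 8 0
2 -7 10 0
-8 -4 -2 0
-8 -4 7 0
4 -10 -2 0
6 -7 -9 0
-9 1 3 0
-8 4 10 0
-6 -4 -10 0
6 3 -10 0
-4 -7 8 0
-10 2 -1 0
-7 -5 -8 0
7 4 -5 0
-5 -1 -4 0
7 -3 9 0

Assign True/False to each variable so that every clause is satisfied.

p1=True  p2=False  p3=False  p4=False  p5=False  p6=False  p7=False  p8=False  p9=False  p10=False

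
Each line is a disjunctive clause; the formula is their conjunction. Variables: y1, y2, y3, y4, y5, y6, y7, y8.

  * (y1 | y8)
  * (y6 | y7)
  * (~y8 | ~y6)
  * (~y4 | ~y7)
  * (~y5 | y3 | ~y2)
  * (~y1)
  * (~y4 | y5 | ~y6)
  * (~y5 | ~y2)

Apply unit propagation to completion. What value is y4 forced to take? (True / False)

Unit clause (~y1) sets y1 = False.
From (y1 | y8) and y1 = False: y8 = True.
From (~y6 | ~y8) and y8 = True: y6 = False.
In (y6 | y7), y6 is now false; y7 must hold, so y7 = True.
In (~y7 | ~y4), ~y7 is now false; ~y4 must hold, so y4 = False.

False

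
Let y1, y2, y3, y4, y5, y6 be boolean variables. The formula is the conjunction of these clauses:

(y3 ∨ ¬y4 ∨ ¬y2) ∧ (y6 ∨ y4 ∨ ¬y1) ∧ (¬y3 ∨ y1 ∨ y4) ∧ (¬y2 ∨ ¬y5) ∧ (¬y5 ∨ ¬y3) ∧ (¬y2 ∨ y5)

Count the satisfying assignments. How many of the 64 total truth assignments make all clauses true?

19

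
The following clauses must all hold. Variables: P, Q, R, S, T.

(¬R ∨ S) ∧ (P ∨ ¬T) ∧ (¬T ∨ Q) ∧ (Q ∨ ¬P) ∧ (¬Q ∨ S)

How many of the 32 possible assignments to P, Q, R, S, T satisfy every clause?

9

Split on Q, then P.
  Q=T, P=T: remaining (R,S,T) ∈ {(F,T,F); (F,T,T); (T,T,F); (T,T,T)} — 4.
  Q=T, P=F: remaining (R,S,T) ∈ {(F,T,F); (T,T,F)} — 2.
  Q=F, P=T: a clause becomes empty — 0.
  Q=F, P=F: remaining (R,S,T) ∈ {(F,F,F); (F,T,F); (T,T,F)} — 3.
Total: 4 + 2 + 0 + 3 = 9.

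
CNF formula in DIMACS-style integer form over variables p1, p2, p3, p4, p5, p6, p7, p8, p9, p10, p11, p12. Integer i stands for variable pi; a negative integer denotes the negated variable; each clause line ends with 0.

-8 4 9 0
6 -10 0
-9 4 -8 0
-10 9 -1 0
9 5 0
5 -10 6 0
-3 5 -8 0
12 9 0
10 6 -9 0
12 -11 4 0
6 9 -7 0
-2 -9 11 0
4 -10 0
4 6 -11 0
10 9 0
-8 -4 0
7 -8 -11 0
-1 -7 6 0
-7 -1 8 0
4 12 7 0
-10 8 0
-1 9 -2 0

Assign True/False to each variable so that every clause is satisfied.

p1=True, p2=False, p3=False, p4=True, p5=False, p6=True, p7=False, p8=False, p9=True, p10=False, p11=False, p12=False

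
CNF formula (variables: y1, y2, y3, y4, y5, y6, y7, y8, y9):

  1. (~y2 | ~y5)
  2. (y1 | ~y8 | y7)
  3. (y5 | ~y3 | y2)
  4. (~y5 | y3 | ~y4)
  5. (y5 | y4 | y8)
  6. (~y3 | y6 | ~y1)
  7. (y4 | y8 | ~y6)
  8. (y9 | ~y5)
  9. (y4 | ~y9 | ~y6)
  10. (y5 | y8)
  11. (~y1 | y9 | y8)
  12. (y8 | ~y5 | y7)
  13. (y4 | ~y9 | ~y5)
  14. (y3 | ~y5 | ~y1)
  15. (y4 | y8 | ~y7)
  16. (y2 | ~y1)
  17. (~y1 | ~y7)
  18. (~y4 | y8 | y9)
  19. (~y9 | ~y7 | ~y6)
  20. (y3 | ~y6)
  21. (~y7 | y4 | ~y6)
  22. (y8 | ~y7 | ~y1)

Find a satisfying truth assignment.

Try y1 = False.
Set y2 = True and propagate.
  then y5 is forced to False.
  then y8 is forced to True.
  then y7 is forced to True.
For the remaining variables, y3 = True, y4 = True, y6 = False, y9 = False works.

y1=F, y2=T, y3=T, y4=T, y5=F, y6=F, y7=T, y8=T, y9=F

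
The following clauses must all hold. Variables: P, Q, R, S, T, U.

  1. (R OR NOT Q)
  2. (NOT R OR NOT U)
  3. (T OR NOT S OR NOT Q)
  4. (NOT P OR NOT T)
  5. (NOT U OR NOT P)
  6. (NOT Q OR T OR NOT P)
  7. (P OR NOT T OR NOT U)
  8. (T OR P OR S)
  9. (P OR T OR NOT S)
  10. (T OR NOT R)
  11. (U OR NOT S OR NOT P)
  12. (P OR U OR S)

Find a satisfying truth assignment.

P=T  Q=F  R=F  S=F  T=F  U=F

Q occurs only negated in the remaining clauses — set Q = False.
Branch on P: take P = True.
  then T is forced to False.
  then U is forced to False.
  then R is forced to False.
  then S is forced to False.
Every clause has at least one true literal under this assignment.
Check each clause:
  1. (NOT Q OR R) — NOT Q is true.
  2. (NOT U OR NOT R) — NOT U is true.
  3. (T OR NOT Q OR NOT S) — NOT S is true.
  4. (NOT T OR NOT P) — NOT T is true.
  5. (NOT U OR NOT P) — NOT U is true.
  6. (NOT P OR NOT Q OR T) — NOT Q is true.
  7. (NOT U OR P OR NOT T) — P is true.
  8. (T OR P OR S) — P is true.
  9. (P OR NOT S OR T) — P is true.
  10. (T OR NOT R) — NOT R is true.
  11. (NOT P OR NOT S OR U) — NOT S is true.
  12. (U OR S OR P) — P is true.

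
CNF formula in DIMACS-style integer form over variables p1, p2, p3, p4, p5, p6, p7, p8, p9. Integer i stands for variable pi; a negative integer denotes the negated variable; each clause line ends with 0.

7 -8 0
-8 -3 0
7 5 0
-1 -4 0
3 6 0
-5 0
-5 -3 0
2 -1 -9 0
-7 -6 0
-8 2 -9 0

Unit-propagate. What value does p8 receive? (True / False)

False

(~p5) is a unit clause: p5 = False.
From (p7 \/ p5) and p5 = False: p7 = True.
From (~p7 \/ ~p6) and p7 = True: p6 = False.
From (p3 \/ p6) and p6 = False: p3 = True.
From (~p8 \/ ~p3) and p3 = True: p8 = False.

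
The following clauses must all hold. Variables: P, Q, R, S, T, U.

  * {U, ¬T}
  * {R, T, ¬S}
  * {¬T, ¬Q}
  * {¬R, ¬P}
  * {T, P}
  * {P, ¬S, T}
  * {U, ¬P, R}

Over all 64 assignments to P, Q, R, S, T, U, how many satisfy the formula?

Split on T, then P.
  T=1, P=1: remaining (Q,R,S,U) ∈ {(0,0,0,1); (0,0,1,1)} — 2.
  T=1, P=0: remaining (Q,R,S,U) ∈ {(0,0,0,1); (0,0,1,1); (0,1,0,1); (0,1,1,1)} — 4.
  T=0, P=1: remaining (Q,R,S,U) ∈ {(0,0,0,1); (1,0,0,1)} — 2.
  T=0, P=0: a clause becomes empty — 0.
Total: 2 + 4 + 2 + 0 = 8.

8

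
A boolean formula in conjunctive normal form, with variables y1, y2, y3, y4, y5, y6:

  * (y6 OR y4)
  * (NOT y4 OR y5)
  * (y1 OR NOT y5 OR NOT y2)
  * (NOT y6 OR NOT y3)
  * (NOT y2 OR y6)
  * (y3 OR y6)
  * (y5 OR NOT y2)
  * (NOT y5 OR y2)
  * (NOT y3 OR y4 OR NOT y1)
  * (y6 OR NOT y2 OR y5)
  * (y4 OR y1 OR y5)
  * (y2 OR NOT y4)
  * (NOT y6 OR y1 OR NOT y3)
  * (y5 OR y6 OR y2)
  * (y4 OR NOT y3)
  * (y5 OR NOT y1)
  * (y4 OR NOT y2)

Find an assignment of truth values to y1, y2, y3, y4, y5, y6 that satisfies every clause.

y1=True, y2=True, y3=False, y4=True, y5=True, y6=True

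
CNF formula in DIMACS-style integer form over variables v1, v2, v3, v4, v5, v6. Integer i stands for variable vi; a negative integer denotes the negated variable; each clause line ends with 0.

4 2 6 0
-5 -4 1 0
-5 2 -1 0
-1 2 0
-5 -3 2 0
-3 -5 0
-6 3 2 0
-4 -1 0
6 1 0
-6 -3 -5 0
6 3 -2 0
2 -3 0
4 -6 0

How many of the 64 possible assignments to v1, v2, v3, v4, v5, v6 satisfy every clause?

Satisfying assignments:
  v1=F v2=T v3=F v4=T v5=F v6=T
  v1=F v2=T v3=T v4=T v5=F v6=T
  v1=T v2=T v3=T v4=F v5=F v6=F
Count: 3.

3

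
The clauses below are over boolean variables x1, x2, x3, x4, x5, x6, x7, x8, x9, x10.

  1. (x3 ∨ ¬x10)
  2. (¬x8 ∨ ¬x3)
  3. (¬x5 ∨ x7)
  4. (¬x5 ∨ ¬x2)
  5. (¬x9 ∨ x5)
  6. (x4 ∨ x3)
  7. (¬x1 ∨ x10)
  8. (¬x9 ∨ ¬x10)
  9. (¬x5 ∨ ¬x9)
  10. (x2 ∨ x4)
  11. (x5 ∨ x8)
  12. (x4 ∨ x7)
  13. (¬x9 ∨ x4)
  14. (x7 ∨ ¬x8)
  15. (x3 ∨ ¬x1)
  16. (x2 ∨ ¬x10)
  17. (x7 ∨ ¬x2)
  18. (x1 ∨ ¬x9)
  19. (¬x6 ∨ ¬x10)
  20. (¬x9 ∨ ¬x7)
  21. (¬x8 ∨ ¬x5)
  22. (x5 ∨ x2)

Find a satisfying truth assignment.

x4 occurs only positively in the remaining clauses — set x4 = True.
x6 occurs only negated in the remaining clauses — set x6 = False.
Set x1 = False and propagate.
  then x9 is forced to False.
Branch on x2: take x2 = False.
  then x10 is forced to False.
  then x5 is forced to True.
  then x7 is forced to True.
  then x8 is forced to False.
x3 is now unconstrained; take x3 = True.
Check each clause:
  1. (¬x10 ∨ x3) — x3 is true.
  2. (¬x8 ∨ ¬x3) — ¬x8 is true.
  3. (¬x5 ∨ x7) — x7 is true.
  4. (¬x5 ∨ ¬x2) — ¬x2 is true.
  5. (x5 ∨ ¬x9) — x5 is true.
  6. (x4 ∨ x3) — x3 is true.
  7. (x10 ∨ ¬x1) — ¬x1 is true.
  8. (¬x9 ∨ ¬x10) — ¬x10 is true.
  9. (¬x5 ∨ ¬x9) — ¬x9 is true.
  10. (x4 ∨ x2) — x4 is true.
  11. (x8 ∨ x5) — x5 is true.
  12. (x4 ∨ x7) — x4 is true.
  13. (¬x9 ∨ x4) — x4 is true.
  14. (x7 ∨ ¬x8) — ¬x8 is true.
  15. (x3 ∨ ¬x1) — x3 is true.
  16. (¬x10 ∨ x2) — ¬x10 is true.
  17. (x7 ∨ ¬x2) — ¬x2 is true.
  18. (¬x9 ∨ x1) — ¬x9 is true.
  19. (¬x10 ∨ ¬x6) — ¬x6 is true.
  20. (¬x7 ∨ ¬x9) — ¬x9 is true.
  21. (¬x8 ∨ ¬x5) — ¬x8 is true.
  22. (x5 ∨ x2) — x5 is true.

x1=False, x2=False, x3=True, x4=True, x5=True, x6=False, x7=True, x8=False, x9=False, x10=False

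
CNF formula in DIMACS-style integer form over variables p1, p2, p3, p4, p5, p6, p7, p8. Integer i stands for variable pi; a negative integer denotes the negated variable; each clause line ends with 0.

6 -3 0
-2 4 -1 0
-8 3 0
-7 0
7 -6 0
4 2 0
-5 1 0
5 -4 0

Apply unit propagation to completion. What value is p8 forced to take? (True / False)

False

Unit clause (~p7) sets p7 = False.
(p7 | ~p6) with p7 = False leaves only ~p6, so p6 = False.
In (p6 | ~p3), p6 is now false; ~p3 must hold, so p3 = False.
From (p3 | ~p8) and p3 = False: p8 = False.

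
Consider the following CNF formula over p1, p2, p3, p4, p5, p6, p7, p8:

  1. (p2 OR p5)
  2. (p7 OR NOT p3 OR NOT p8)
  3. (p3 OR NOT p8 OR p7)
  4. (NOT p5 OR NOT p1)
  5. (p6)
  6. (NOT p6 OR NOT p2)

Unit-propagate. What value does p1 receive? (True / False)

False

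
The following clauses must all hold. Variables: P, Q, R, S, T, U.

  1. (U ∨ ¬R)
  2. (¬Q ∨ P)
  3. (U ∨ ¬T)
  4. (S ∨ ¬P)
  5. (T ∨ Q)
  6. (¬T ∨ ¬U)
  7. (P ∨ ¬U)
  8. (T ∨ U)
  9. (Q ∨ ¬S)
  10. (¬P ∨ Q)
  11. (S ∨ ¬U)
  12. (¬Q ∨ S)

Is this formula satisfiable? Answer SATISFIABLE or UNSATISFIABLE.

SATISFIABLE

R occurs only negated in the remaining clauses — set R = False.
Branch on P: take P = True.
  then S is forced to True.
  then Q is forced to True.
Try T = False.
  then U is forced to True.
So P = T  Q = T  R = F  S = T  T = F  U = T is a satisfying assignment.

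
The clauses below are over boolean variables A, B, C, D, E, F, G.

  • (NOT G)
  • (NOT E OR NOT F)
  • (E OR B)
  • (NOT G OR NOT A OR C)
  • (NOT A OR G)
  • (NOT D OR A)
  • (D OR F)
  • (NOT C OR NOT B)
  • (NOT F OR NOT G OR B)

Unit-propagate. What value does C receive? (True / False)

False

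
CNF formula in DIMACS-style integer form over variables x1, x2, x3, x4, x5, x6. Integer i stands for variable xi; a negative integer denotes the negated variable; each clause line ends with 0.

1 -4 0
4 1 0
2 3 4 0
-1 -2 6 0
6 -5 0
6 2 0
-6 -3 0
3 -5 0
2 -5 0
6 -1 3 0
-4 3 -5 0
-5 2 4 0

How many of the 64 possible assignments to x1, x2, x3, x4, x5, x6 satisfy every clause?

The models are:
  x1=T x2=F x3=F x4=T x5=F x6=T
  x1=T x2=T x3=F x4=F x5=F x6=T
  x1=T x2=T x3=F x4=T x5=F x6=T
Count: 3.

3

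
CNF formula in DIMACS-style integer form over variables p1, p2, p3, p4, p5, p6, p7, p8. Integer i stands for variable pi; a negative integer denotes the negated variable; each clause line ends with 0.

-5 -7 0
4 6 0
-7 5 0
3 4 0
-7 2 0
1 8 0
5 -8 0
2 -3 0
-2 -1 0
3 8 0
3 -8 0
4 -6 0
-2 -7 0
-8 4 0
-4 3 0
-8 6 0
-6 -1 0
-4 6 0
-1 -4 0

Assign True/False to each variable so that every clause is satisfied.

p1=F, p2=T, p3=T, p4=T, p5=T, p6=T, p7=F, p8=T

p7 occurs only negated in the remaining clauses — set p7 = False.
Try p1 = False.
  then p8 is forced to True.
  then p5 is forced to True.
  then p3 is forced to True.
  then p2 is forced to True.
  then p4 is forced to True.
  then p6 is forced to True.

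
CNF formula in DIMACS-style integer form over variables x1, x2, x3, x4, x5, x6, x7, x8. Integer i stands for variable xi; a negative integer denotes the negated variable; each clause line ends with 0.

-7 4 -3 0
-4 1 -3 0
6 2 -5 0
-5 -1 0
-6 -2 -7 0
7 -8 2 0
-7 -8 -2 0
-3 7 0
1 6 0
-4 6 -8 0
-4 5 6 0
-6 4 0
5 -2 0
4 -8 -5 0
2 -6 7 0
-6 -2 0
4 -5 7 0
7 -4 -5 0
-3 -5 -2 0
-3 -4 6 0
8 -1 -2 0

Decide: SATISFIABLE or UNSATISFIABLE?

SATISFIABLE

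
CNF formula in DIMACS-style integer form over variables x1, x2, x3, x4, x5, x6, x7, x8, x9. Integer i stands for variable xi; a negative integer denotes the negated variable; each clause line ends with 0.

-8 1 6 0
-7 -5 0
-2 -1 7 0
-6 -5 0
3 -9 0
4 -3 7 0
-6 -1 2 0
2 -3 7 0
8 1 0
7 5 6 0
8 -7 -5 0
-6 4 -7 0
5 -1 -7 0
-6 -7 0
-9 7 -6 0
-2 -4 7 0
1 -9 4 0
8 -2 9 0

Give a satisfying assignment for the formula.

x1 = False  x2 = False  x3 = False  x4 = True  x5 = False  x6 = True  x7 = False  x8 = True  x9 = False

Branch on x1: take x1 = False.
  then x8 is forced to True.
  then x6 is forced to True.
  then x5 is forced to False.
  then x7 is forced to False.
  then x9 is forced to False.
Try x2 = False.
  then x3 is forced to False.
x4 is now unconstrained; take x4 = True.
Every clause has at least one true literal under this assignment.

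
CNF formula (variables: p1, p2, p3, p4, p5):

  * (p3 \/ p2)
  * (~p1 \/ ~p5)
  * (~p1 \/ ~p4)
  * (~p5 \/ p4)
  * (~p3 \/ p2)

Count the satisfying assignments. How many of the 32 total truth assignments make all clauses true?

8

The models are:
  p1=0 p2=1 p3=0 p4=0 p5=0
  p1=0 p2=1 p3=0 p4=1 p5=0
  p1=0 p2=1 p3=0 p4=1 p5=1
  p1=0 p2=1 p3=1 p4=0 p5=0
  p1=0 p2=1 p3=1 p4=1 p5=0
  p1=0 p2=1 p3=1 p4=1 p5=1
  p1=1 p2=1 p3=0 p4=0 p5=0
  p1=1 p2=1 p3=1 p4=0 p5=0
Count: 8.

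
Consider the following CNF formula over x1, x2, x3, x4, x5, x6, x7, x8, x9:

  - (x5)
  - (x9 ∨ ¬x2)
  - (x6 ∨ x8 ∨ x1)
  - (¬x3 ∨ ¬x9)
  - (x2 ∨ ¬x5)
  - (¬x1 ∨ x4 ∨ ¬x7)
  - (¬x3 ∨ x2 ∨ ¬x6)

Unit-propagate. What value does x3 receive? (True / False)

(x5) is a unit clause: x5 = True.
From (x2 ∨ ¬x5) and x5 = True: x2 = True.
In (¬x2 ∨ x9), ¬x2 is now false; x9 must hold, so x9 = True.
(¬x9 ∨ ¬x3): since x9 = True, the clause reduces to (¬x3). x3 = False.

False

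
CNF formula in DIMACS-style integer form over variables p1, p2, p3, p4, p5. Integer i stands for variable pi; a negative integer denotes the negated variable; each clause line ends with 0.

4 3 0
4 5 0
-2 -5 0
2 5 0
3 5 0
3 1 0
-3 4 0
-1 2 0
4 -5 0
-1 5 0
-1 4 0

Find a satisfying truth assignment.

p1 = F, p2 = F, p3 = T, p4 = T, p5 = T

Pure literal: p4 appears only positively; assign p4 = True.
Try p1 = False.
  then p3 is forced to True.
For the remaining variables, p2 = False, p5 = True works.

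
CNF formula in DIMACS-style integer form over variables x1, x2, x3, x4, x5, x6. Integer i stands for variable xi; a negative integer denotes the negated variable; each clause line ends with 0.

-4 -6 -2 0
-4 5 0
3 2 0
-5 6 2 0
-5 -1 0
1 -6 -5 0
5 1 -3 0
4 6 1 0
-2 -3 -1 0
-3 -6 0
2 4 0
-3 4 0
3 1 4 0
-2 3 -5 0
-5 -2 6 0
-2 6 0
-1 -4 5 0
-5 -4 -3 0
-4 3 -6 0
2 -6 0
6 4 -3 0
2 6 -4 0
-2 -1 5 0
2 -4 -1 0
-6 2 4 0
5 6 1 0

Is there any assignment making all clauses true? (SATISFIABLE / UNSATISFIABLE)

UNSATISFIABLE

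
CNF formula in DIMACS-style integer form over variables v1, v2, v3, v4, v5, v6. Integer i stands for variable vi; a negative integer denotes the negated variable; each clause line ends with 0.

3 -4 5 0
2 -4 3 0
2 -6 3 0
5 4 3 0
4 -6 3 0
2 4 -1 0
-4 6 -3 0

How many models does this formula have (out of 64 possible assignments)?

27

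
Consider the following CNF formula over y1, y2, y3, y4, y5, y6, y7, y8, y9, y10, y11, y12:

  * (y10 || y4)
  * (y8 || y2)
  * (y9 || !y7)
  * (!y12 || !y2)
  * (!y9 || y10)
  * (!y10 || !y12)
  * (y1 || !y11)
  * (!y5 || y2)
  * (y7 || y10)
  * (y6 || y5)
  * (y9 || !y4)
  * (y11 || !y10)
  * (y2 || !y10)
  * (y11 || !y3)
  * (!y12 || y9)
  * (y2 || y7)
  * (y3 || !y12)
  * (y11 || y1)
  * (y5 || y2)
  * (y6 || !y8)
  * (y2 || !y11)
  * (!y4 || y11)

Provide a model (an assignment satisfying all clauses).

y1 = T, y2 = T, y3 = F, y4 = T, y5 = T, y6 = T, y7 = F, y8 = T, y9 = T, y10 = T, y11 = T, y12 = F

Pure literal: y1 appears only positively; assign y1 = True.
y6 occurs only positively in the remaining clauses — set y6 = True.
Branch on y2: take y2 = True.
  then y12 is forced to False.
Set y3 = False and propagate.
Branch on y4: take y4 = True.
  then y9 is forced to True.
  then y10 is forced to True.
  then y11 is forced to True.
y5, y7, y8 are now unconstrained; take y5 = True, y7 = False, y8 = True.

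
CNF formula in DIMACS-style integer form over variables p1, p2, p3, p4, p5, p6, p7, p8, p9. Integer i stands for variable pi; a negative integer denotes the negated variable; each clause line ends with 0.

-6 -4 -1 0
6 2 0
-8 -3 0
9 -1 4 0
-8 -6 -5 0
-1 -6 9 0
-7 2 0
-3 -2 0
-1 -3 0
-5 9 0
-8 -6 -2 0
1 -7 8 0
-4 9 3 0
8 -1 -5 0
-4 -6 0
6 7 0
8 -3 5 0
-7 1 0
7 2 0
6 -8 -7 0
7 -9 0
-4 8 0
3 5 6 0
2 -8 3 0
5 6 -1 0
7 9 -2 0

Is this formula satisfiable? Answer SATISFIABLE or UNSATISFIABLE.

Branch on p1: take p1 = True.
  then p3 is forced to False.
The remaining clauses are satisfied by p2 = True, p4 = False, p5 = False, p6 = True, p7 = True, p8 = False, p9 = True.
So p1=True, p2=True, p3=False, p4=False, p5=False, p6=True, p7=True, p8=False, p9=True is a satisfying assignment.

SATISFIABLE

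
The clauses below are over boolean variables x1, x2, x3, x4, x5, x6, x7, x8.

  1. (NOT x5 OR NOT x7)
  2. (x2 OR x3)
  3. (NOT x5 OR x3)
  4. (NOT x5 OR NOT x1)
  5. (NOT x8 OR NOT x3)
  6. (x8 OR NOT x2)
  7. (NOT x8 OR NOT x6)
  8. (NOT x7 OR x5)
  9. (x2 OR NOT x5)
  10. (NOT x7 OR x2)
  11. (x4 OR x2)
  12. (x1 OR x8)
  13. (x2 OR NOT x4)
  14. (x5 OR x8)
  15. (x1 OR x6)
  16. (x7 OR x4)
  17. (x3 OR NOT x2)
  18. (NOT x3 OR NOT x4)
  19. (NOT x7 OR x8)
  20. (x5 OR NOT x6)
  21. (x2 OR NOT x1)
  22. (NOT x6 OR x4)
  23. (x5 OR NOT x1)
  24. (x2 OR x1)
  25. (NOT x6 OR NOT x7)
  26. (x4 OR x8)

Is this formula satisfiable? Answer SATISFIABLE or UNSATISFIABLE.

x2 = True:
  propagation gives x8=True, x3=False; an empty clause results — contradiction.
x2 = False:
  propagation gives x3=True, x8=False, x5=False; an empty clause results — contradiction.
Every branch closes, so no satisfying assignment exists.

UNSATISFIABLE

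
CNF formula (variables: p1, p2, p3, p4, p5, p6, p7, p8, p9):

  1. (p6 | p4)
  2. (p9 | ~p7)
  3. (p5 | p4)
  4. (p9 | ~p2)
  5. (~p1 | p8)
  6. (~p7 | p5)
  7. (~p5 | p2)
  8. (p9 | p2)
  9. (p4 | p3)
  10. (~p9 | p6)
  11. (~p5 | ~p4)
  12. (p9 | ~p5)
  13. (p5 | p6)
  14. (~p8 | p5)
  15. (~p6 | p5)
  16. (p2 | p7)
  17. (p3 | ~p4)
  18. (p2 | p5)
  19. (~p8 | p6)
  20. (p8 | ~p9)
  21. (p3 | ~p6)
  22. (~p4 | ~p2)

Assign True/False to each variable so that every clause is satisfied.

Pure literal: p3 appears only positively; assign p3 = True.
Set p1 = True and propagate.
  then p8 is forced to True.
  then p5 is forced to True.
  then p2 is forced to True.
  then p9 is forced to True.
  then p6 is forced to True.
  then p4 is forced to False.
p7 is now unconstrained; take p7 = True.
Check each clause:
  1. (p6 | p4) — p6 is true.
  2. (p9 | ~p7) — p9 is true.
  3. (p4 | p5) — p5 is true.
  4. (p9 | ~p2) — p9 is true.
  5. (~p1 | p8) — p8 is true.
  6. (~p7 | p5) — p5 is true.
  7. (p2 | ~p5) — p2 is true.
  8. (p9 | p2) — p9 is true.
  9. (p3 | p4) — p3 is true.
  10. (p6 | ~p9) — p6 is true.
  11. (~p5 | ~p4) — ~p4 is true.
  12. (~p5 | p9) — p9 is true.
  13. (p6 | p5) — p5 is true.
  14. (p5 | ~p8) — p5 is true.
  15. (p5 | ~p6) — p5 is true.
  16. (p2 | p7) — p2 is true.
  17. (~p4 | p3) — p3 is true.
  18. (p5 | p2) — p2 is true.
  19. (~p8 | p6) — p6 is true.
  20. (~p9 | p8) — p8 is true.
  21. (p3 | ~p6) — p3 is true.
  22. (~p4 | ~p2) — ~p4 is true.

p1=T, p2=T, p3=T, p4=F, p5=T, p6=T, p7=T, p8=T, p9=T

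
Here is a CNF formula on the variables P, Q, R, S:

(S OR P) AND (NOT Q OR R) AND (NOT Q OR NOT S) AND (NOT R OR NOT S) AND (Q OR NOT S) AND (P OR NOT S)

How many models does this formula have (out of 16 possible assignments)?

Satisfying assignments:
  P=1 Q=0 R=0 S=0
  P=1 Q=0 R=1 S=0
  P=1 Q=1 R=1 S=0
Count: 3.

3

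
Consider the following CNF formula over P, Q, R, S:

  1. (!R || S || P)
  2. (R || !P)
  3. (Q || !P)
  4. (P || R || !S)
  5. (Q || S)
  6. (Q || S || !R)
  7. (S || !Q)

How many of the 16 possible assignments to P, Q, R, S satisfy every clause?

3

The models are:
  P=0 Q=0 R=1 S=1
  P=0 Q=1 R=1 S=1
  P=1 Q=1 R=1 S=1
Count: 3.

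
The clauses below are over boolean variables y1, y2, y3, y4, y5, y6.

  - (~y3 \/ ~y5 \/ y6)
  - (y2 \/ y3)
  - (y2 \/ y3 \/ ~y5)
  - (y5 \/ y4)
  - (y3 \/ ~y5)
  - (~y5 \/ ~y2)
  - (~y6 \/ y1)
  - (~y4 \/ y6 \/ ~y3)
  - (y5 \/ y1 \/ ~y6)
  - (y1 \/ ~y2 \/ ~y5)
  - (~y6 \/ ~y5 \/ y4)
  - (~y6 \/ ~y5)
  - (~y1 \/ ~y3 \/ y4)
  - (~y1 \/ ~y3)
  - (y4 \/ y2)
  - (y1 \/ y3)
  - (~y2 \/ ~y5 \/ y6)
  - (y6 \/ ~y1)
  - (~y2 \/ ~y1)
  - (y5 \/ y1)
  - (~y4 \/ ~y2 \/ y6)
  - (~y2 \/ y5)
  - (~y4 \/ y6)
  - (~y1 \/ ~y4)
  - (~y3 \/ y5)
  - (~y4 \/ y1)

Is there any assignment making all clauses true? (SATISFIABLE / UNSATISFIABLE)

y5 = True:
  propagation gives y3=True, y6=True; an empty clause results — contradiction.
y5 = False:
  propagation gives y4=True, y1=True; an empty clause results — contradiction.
Every branch closes, so no satisfying assignment exists.

UNSATISFIABLE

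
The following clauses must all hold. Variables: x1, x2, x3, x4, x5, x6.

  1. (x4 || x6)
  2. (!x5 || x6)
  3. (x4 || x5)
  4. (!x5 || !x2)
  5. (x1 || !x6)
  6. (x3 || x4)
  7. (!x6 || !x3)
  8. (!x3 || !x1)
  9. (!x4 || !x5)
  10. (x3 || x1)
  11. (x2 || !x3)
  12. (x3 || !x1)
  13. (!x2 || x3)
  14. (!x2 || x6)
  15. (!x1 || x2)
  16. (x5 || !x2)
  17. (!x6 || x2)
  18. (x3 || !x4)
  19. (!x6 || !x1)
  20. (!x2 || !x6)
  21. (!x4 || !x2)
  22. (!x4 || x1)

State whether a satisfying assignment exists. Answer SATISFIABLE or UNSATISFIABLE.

x2 = True:
  propagation gives x5=False; an empty clause results — contradiction.
x2 = False:
  propagation gives x3=False, x4=True; an empty clause results — contradiction.
Every branch closes, so no satisfying assignment exists.

UNSATISFIABLE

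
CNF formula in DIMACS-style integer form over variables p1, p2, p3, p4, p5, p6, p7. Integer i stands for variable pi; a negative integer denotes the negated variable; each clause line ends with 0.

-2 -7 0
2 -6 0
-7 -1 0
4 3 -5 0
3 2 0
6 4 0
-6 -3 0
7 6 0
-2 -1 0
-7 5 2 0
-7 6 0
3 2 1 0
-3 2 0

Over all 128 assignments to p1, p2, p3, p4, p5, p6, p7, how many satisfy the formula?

Satisfying assignments:
  p1=0 p2=1 p3=0 p4=0 p5=0 p6=1 p7=0
  p1=0 p2=1 p3=0 p4=1 p5=0 p6=1 p7=0
  p1=0 p2=1 p3=0 p4=1 p5=1 p6=1 p7=0
Count: 3.

3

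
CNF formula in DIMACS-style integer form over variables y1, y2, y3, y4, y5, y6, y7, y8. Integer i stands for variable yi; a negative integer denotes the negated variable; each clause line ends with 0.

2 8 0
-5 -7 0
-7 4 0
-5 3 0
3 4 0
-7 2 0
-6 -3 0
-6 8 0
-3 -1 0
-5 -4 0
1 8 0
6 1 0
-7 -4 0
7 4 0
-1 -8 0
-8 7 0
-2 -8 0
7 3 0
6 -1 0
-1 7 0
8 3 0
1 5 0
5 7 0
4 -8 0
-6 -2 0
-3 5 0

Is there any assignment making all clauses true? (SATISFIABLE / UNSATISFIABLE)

UNSATISFIABLE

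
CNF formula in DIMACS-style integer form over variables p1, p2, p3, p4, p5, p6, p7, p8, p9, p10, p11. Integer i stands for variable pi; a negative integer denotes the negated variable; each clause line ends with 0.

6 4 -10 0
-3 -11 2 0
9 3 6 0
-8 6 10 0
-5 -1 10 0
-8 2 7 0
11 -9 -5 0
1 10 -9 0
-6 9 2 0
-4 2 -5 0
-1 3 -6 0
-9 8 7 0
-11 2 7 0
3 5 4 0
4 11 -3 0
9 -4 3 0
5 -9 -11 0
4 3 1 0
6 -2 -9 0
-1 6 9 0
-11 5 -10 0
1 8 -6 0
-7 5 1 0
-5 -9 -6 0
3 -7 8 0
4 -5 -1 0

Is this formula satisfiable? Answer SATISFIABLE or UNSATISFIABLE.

Try p1 = False.
Set p2 = True and propagate.
The remaining clauses are satisfied by p3 = True, p4 = True, p5 = True, p6 = False, p7 = False, p8 = True, p9 = False, p10 = True, p11 = False.
So p1=False, p2=True, p3=True, p4=True, p5=True, p6=False, p7=False, p8=True, p9=False, p10=True, p11=False is a satisfying assignment.

SATISFIABLE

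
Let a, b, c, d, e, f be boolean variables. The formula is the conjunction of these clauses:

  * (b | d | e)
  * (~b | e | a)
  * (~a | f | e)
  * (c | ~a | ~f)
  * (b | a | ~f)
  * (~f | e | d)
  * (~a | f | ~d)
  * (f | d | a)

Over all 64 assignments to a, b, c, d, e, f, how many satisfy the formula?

20

Case analysis on a and f:
  a=T, f=T: b free; 3 ways for (c,d,e) × 2^1 = 6.
  a=T, f=F: remaining (b,c,d,e) ∈ {(F,F,F,T); (F,T,F,T); (T,F,F,T); (T,T,F,T)} — 4.
  a=F, f=T: remaining (b,c,d,e) ∈ {(T,F,F,T); (T,F,T,T); (T,T,F,T); (T,T,T,T)} — 4.
  a=F, f=F: c free; 3 ways for (b,d,e) × 2^1 = 6.
Total: 6 + 4 + 4 + 6 = 20.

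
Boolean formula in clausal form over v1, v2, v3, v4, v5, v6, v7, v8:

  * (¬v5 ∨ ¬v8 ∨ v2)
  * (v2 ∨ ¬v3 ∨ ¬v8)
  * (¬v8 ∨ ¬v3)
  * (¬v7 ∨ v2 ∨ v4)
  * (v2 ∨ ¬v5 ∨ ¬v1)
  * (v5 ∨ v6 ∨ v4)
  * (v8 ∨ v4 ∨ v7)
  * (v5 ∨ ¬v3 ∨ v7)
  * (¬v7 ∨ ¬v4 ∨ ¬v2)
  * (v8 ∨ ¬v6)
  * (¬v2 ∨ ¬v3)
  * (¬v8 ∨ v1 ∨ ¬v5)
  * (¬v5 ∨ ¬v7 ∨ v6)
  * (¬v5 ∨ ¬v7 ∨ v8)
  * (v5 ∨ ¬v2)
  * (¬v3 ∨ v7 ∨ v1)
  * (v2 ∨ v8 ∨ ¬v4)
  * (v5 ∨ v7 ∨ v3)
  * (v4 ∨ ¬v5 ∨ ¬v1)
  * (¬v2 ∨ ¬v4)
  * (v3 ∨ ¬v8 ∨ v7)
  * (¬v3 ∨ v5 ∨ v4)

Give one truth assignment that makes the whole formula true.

v1=False, v2=False, v3=False, v4=True, v5=False, v6=True, v7=True, v8=True

Try v1 = False.
Branch on v2: take v2 = False.
For the remaining variables, v3 = False, v4 = True, v5 = False, v6 = True, v7 = True, v8 = True works.
Every clause has at least one true literal under this assignment.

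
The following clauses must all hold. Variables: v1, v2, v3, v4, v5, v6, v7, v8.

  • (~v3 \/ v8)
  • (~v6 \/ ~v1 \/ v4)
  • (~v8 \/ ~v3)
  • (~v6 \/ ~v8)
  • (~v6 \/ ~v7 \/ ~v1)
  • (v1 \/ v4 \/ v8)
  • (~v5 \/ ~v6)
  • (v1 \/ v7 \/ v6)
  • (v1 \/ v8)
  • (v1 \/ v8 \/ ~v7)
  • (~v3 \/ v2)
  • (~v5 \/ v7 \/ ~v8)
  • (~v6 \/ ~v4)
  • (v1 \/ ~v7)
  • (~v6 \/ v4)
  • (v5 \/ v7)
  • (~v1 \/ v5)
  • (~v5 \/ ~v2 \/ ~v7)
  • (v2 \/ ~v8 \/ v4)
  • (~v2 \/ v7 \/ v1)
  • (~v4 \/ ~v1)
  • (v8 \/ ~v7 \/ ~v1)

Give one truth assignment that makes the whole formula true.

v3 occurs only negated in the remaining clauses — set v3 = False.
Branch on v1: take v1 = True.
  then v5 is forced to True.
  then v6 is forced to False.
  then v4 is forced to False.
Try v2 = True.
  then v7 is forced to False.
  then v8 is forced to False.
Check each clause:
  1. (~v3 \/ v8) — ~v3 is true.
  2. (~v1 \/ v4 \/ ~v6) — ~v6 is true.
  3. (~v8 \/ ~v3) — ~v8 is true.
  4. (~v8 \/ ~v6) — ~v8 is true.
  5. (~v7 \/ ~v1 \/ ~v6) — ~v7 is true.
  6. (v4 \/ v1 \/ v8) — v1 is true.
  7. (~v6 \/ ~v5) — ~v6 is true.
  8. (v6 \/ v1 \/ v7) — v1 is true.
  9. (v1 \/ v8) — v1 is true.
  10. (v8 \/ ~v7 \/ v1) — v1 is true.
  11. (~v3 \/ v2) — v2 is true.
  12. (v7 \/ ~v8 \/ ~v5) — ~v8 is true.
  13. (~v6 \/ ~v4) — ~v6 is true.
  14. (~v7 \/ v1) — v1 is true.
  15. (~v6 \/ v4) — ~v6 is true.
  16. (v7 \/ v5) — v5 is true.
  17. (~v1 \/ v5) — v5 is true.
  18. (~v5 \/ ~v7 \/ ~v2) — ~v7 is true.
  19. (v2 \/ v4 \/ ~v8) — ~v8 is true.
  20. (v1 \/ ~v2 \/ v7) — v1 is true.
  21. (~v1 \/ ~v4) — ~v4 is true.
  22. (~v7 \/ v8 \/ ~v1) — ~v7 is true.

v1=T, v2=T, v3=F, v4=F, v5=T, v6=F, v7=F, v8=F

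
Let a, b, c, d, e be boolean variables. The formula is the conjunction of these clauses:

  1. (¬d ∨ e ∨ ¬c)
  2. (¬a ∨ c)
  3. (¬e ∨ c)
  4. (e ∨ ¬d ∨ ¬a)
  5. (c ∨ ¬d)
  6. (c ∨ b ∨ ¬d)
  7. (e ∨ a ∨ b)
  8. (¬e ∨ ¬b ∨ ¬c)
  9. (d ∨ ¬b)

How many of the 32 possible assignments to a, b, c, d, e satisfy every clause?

5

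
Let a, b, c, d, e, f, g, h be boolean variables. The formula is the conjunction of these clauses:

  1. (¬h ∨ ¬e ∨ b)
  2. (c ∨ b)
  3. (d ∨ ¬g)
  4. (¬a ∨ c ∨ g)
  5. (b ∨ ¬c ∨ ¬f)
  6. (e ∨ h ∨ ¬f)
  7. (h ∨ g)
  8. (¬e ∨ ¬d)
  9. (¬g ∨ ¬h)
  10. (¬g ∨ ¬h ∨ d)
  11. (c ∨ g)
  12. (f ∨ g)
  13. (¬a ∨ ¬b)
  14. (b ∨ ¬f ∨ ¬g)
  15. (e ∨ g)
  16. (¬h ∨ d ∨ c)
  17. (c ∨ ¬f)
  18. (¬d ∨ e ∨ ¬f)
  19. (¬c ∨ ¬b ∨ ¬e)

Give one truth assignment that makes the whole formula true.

Set a = True and propagate.
  then b is forced to False.
  then c is forced to True.
  then f is forced to False.
  then g is forced to True.
  then d is forced to True.
  then e is forced to False.
  then h is forced to False.
Every clause has at least one true literal under this assignment.

a=True  b=False  c=True  d=True  e=False  f=False  g=True  h=False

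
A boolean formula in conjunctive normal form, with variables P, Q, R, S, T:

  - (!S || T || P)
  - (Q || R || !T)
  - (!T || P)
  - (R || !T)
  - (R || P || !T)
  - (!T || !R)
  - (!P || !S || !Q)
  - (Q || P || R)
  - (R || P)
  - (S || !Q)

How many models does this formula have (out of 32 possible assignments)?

5

The models are:
  P=F Q=F R=T S=F T=F
  P=T Q=F R=F S=F T=F
  P=T Q=F R=F S=T T=F
  P=T Q=F R=T S=F T=F
  P=T Q=F R=T S=T T=F
That's 5 in total.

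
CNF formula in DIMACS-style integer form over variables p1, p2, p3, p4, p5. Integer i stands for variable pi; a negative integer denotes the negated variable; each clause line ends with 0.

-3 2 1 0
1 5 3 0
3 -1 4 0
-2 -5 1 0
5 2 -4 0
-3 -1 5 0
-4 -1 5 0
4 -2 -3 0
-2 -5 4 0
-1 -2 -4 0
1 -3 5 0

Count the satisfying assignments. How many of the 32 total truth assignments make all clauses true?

The models are:
  p1=0 p2=0 p3=0 p4=0 p5=1
  p1=0 p2=0 p3=0 p4=1 p5=1
  p1=1 p2=0 p3=0 p4=1 p5=1
  p1=1 p2=0 p3=1 p4=0 p5=1
  p1=1 p2=0 p3=1 p4=1 p5=1
Count: 5.

5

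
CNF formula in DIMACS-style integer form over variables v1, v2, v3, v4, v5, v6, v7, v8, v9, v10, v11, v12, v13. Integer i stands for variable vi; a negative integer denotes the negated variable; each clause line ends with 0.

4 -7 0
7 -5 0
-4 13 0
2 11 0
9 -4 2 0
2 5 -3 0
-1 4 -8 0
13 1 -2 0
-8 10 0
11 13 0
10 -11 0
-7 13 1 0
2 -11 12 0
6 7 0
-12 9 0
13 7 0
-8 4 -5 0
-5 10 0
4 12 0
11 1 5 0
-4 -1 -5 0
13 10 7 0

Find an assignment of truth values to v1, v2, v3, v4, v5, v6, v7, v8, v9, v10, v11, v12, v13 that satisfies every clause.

v1 = F, v2 = T, v3 = T, v4 = T, v5 = T, v6 = F, v7 = T, v8 = T, v9 = F, v10 = T, v11 = T, v12 = F, v13 = T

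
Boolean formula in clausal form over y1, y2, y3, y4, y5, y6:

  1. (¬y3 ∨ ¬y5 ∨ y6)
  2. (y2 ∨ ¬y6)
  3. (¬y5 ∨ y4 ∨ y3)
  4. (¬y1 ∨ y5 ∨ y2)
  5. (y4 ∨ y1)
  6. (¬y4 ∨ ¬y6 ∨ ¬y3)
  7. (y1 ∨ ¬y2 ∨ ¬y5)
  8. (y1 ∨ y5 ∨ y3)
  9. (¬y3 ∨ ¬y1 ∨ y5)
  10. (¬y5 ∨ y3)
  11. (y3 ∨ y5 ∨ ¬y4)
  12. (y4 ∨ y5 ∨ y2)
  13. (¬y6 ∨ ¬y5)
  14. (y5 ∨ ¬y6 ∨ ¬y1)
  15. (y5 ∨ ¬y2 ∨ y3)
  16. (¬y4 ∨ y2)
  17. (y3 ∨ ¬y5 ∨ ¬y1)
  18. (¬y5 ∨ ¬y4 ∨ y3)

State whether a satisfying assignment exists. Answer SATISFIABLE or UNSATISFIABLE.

SATISFIABLE

Branch on y1: take y1 = False.
  then y4 is forced to True.
  then y2 is forced to True.
  then y5 is forced to False.
  then y3 is forced to True.
  then y6 is forced to False.
Every clause has at least one true literal under this assignment.
So y1=F, y2=T, y3=T, y4=T, y5=F, y6=F is a satisfying assignment.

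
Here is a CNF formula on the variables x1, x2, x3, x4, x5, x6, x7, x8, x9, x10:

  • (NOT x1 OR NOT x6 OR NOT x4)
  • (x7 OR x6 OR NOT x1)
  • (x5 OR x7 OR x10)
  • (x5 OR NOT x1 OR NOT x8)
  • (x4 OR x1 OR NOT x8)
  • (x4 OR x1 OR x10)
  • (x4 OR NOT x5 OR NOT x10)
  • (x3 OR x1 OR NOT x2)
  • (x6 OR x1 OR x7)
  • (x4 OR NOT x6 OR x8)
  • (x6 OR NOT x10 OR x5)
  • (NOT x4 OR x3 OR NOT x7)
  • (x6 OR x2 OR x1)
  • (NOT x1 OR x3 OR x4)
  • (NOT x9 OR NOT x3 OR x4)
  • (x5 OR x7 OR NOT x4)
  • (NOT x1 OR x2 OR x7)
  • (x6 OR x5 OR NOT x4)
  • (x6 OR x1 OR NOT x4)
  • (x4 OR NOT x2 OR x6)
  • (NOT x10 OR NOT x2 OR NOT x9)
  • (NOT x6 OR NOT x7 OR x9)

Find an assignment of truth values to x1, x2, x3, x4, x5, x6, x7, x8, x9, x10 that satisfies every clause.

Set x1 = False and propagate.
The remaining clauses are satisfied by x2 = True, x3 = True, x4 = True, x5 = True, x6 = True, x7 = True, x8 = True, x9 = True, x10 = False.

x1 = F, x2 = T, x3 = T, x4 = T, x5 = T, x6 = T, x7 = T, x8 = T, x9 = T, x10 = F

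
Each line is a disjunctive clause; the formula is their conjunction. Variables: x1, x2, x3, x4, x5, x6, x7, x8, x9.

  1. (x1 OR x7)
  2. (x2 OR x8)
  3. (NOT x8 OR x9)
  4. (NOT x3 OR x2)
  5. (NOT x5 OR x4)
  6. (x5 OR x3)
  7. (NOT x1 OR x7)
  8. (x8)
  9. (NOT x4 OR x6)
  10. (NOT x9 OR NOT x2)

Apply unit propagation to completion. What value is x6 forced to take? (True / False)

True

(x8) is a unit clause: x8 = True.
From (NOT x8 OR x9) and x8 = True: x9 = True.
From (NOT x2 OR NOT x9) and x9 = True: x2 = False.
In (x2 OR NOT x3), x2 is now false; NOT x3 must hold, so x3 = False.
(x5 OR x3) with x3 = False leaves only x5, so x5 = True.
(NOT x5 OR x4): since x5 = True, the clause reduces to (x4). x4 = True.
In (x6 OR NOT x4), NOT x4 is now false; x6 must hold, so x6 = True.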